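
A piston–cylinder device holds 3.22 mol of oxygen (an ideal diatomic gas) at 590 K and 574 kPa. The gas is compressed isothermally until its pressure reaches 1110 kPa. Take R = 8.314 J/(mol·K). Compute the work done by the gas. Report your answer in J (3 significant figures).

W ≈ -10400 J

Isothermal process: W = nRT ln(V₂/V₁) = nRT ln(P₁/P₂).
W = (3.22)(8.314)(590) × ln(574/1110)
  = 15795 × ln(0.5171) = 15795 × -0.6595
W_by_gas = -10417 J.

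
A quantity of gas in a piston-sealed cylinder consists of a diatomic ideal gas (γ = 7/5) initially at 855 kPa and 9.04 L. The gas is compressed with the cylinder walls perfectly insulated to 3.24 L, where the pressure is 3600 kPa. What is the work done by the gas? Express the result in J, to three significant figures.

W ≈ -9840 J

Adiabatic: W = (P₁V₁ − P₂V₂)/(γ − 1) with γ = 7/5.
P₁V₁ = 7729 J, P₂V₂ = 11664 J.
W = (7729 − 11664) / 0.4 = -9837 J.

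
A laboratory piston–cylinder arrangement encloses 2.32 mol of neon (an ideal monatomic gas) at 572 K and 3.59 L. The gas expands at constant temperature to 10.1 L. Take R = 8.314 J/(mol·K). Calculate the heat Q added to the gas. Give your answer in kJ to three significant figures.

Isothermal ⇒ ΔU = 0, so Q = W = nRT ln(V₂/V₁).
Q = (2.32)(8.314)(572) ln(10.1/3.59) = 11033 × 1.034 = 11412 J.

Q ≈ 11.4 kJ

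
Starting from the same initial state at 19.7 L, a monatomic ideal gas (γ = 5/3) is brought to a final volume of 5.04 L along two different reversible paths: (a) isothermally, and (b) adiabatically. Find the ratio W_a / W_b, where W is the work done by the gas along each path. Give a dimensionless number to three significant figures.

W_a / W_b ≈ 0.613

Path (a) isothermal: W = P₁V₁ ln(V₂/V₁) → W_a/(P₁V₁) = -1.363.
Path (b) adiabatic: W = P₁V₁(1 − (V₁/V₂)^(γ−1))/(γ−1) → W_b/(P₁V₁) = -2.222.
W_a / W_b = -1.363 / -2.222 = 0.6135.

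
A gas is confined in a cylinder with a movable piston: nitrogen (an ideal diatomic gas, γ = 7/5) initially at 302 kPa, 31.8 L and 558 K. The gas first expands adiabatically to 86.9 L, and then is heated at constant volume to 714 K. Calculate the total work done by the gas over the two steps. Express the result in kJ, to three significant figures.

W_total ≈ 7.95 kJ

Step 1 (adiabatic): W = (P₁V₁ − P₂V₂)/(γ−1) = (9604 − 6424)/0.4 = 7949 J.
Step 2 (isochoric): W = 0 (constant volume).
W_total = 7949 + 0 = 7949 J.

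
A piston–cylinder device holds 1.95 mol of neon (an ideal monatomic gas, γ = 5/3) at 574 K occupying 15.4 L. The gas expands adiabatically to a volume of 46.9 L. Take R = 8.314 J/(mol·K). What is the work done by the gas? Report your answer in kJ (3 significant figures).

W ≈ 7.32 kJ

Adiabatic: TV^(γ−1) = const with γ = 5/3.
T₂ = T₁ (V₁/V₂)^(γ−1) = 574 × (15.4/46.9)^0.667 = 574 × 0.476 = 273.2 K.
W_by = nCᵥ(T₁ − T₂) = (1.95)(12.47)(574 − 273.2) = 7315 J.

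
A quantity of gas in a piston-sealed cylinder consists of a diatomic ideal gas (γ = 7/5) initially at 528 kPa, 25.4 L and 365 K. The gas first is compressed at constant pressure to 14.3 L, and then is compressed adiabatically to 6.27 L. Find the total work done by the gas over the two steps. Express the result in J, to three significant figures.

W_total ≈ -13200 J

Step 1 (isobaric): W = PΔV = (528 kPa)(14.3 − 25.4 L) = -5861 J.
After step 1: P = 528 kPa, V = 14.3 L, T = 205.5 K.
Step 2 (adiabatic): W = (P₁V₁ − P₂V₂)/(γ−1) = (7550 − 10500)/0.4 = -7374 J.
W_total = -5861 − 7374 = -13235 J.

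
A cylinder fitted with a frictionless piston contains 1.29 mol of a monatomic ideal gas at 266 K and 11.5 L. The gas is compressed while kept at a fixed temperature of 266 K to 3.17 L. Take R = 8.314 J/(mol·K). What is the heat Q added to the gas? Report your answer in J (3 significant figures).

Q ≈ -3680 J

Isothermal ⇒ ΔU = 0, so Q = W = nRT ln(V₂/V₁).
Q = (1.29)(8.314)(266) ln(3.17/11.5) = 2853 × -1.289 = -3676 J.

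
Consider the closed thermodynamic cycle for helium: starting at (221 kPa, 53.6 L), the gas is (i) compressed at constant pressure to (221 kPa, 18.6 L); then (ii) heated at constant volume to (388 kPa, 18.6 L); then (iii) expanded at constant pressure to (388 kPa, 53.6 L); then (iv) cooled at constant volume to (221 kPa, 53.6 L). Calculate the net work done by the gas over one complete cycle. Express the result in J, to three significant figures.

W_net ≈ 5840 J

Constant-volume legs do no work.
W(i) = (221)(18.6 − 53.6) = -7735 J; W(iii) = (388)(53.6 − 18.6) = 13580 J.
W_net = -7735 + 13580 = 5845 J (the clockwise enclosed area).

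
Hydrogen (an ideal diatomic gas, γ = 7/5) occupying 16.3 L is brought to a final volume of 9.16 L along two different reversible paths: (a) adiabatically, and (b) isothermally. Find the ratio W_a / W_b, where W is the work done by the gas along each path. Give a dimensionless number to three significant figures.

Path (a) adiabatic: W = P₁V₁(1 − (V₁/V₂)^(γ−1))/(γ−1) → W_a/(P₁V₁) = -0.6482.
Path (b) isothermal: W = P₁V₁ ln(V₂/V₁) → W_b/(P₁V₁) = -0.5763.
W_a / W_b = -0.6482 / -0.5763 = 1.125.

W_a / W_b ≈ 1.12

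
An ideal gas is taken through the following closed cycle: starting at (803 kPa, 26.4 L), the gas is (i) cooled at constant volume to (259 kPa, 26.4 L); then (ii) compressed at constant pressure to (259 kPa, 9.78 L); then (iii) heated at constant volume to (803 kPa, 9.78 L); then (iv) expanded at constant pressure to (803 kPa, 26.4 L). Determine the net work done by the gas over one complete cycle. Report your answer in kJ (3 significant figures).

Constant-volume legs do no work.
W(ii) = (259)(9.78 − 26.4) = -4305 J; W(iv) = (803)(26.4 − 9.78) = 13346 J.
W_net = -4305 + 13346 = 9041 J (the clockwise enclosed area).

W_net ≈ 9.04 kJ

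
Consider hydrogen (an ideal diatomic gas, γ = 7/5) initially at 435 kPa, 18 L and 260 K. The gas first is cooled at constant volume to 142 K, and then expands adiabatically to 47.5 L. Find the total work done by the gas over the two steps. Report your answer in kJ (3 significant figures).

Step 1 (isochoric): W = 0 (constant volume).
After step 1: P = 237.6 kPa (V unchanged).
Step 2 (adiabatic): W = (P₁V₁ − P₂V₂)/(γ−1) = (4276 − 2901)/0.4 = 3439 J.
W_total = 0 + 3439 = 3439 J.

W_total ≈ 3.44 kJ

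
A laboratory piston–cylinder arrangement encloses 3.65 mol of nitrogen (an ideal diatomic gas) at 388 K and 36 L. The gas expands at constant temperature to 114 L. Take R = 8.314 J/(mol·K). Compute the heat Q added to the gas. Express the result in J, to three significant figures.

Isothermal ⇒ ΔU = 0, so Q = W = nRT ln(V₂/V₁).
Q = (3.65)(8.314)(388) ln(114/36) = 11774 × 1.153 = 13572 J.

Q ≈ 13600 J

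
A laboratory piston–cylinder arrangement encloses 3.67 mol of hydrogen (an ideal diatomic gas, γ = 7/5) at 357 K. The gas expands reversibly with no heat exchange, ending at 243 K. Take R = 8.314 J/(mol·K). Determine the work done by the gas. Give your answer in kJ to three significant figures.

Adiabatic ⇒ Q = 0, so W_by = −ΔU = nCᵥ(T₁ − T₂).
Cᵥ = 5R/2 = 20.79 J/(mol·K).
W = (3.67)(20.79)(357 − 243) = 8696 J.

W ≈ 8.70 kJ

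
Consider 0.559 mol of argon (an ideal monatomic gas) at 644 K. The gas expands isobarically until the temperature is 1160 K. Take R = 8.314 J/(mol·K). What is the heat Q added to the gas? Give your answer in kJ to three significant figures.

Isobaric: W = nRΔT = (0.559)(8.314)(516) = 2398 J.
ΔU = nCᵥΔT with Cᵥ = 3R/2: ΔU = (0.559)(12.47)(516) = 3597 J.
Q = ΔU + W = 3597 + 2398 = 5995 J.

Q ≈ 6.00 kJ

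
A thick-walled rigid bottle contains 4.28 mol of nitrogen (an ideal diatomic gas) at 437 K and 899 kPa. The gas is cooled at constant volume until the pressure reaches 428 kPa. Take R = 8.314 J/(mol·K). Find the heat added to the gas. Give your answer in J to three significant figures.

Constant volume ⇒ W = 0, so Q = ΔU = nCᵥΔT with Cᵥ = 5R/2 = 20.79 J/(mol·K).
At constant V, T₂/T₁ = P₂/P₁ ⇒ ΔT = T₁(P₂/P₁ − 1) = 437·(428/899 − 1) = -229 K.
ΔU = (4.28)(20.79)(-229) = -20367 J.

Q ≈ -20400 J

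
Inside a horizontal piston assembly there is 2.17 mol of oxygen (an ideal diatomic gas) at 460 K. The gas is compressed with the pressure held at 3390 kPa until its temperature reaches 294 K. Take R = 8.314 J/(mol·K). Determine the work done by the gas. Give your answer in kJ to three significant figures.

W ≈ -2.99 kJ

Isobaric: W = P ΔV = nR ΔT.
W = (2.17)(8.314)(294 − 460) = -2995 J.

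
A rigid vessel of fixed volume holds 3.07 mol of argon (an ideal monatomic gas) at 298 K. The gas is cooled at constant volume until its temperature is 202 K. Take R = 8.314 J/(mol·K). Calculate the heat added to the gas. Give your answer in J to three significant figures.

Q ≈ -3680 J

Constant volume ⇒ W = 0, so Q = ΔU = nCᵥΔT with Cᵥ = 3R/2 = 12.47 J/(mol·K).
ΔU = (3.07)(12.47)(202 − 298) = -3675 J.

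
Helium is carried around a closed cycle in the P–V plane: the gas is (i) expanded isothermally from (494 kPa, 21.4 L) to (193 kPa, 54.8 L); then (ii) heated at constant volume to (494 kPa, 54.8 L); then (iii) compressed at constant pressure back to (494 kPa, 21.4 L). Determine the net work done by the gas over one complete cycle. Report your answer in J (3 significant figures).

Leg (i): W = PᵢVᵢ ln(V_f/Vᵢ) = (10572) ln(54.8/21.4) = 9940 J.
Leg (ii): W = 0.
Leg (iii): W = PΔV = (494)(21.4 − 54.8) = -16500 J.
W_net = 9940 − 16500 = -6559 J.

W_net ≈ -6560 J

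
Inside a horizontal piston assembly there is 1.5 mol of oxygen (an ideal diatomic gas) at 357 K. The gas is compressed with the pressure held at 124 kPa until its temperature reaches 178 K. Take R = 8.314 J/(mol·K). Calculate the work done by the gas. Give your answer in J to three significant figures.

W ≈ -2230 J

Isobaric: W = P ΔV = nR ΔT.
W = (1.5)(8.314)(178 − 357) = -2232 J.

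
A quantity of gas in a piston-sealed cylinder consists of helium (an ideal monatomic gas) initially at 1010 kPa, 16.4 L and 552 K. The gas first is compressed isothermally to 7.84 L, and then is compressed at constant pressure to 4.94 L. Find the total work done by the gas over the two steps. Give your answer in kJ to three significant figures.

W_total ≈ -18.4 kJ

Step 1 (isothermal): W = P₁V₁ ln(V₂/V₁) = (16564) ln(7.84/16.4) = -12225 J.
After step 1: P = 2113 kPa, V = 7.84 L, T = 552 K.
Step 2 (isobaric): W = PΔV = (2113 kPa)(4.94 − 7.84 L) = -6127 J.
W_total = -12225 − 6127 = -18352 J.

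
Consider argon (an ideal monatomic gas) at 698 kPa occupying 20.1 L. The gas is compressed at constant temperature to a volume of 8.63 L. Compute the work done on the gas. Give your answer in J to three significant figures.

Isothermal: W = nRT ln(V₂/V₁) = P₁V₁ ln(V₂/V₁).
P₁V₁ = (698 kPa)(20.1 L) = 14030 J.
W = 14030 × ln(8.63/20.1) = 14030 × -0.8455
W_by_gas = -11862 J; work on gas = −W_by = 11862 J.

W ≈ 11900 J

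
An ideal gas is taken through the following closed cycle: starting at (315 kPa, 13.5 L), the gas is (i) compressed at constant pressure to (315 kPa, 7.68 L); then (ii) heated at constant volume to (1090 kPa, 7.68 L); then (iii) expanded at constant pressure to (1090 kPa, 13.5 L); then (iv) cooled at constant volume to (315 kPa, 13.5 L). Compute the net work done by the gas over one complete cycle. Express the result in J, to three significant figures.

W_net ≈ 4510 J

Constant-volume legs do no work.
W(i) = (315)(7.68 − 13.5) = -1833 J; W(iii) = (1090)(13.5 − 7.68) = 6344 J.
W_net = -1833 + 6344 = 4510 J (the clockwise enclosed area).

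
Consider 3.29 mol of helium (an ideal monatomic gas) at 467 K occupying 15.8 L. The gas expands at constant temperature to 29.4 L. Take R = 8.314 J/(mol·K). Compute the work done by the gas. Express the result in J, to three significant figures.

Isothermal: W = nRT ln(V₂/V₁).
W = (3.29)(8.314)(467) × ln(29.4/15.8)
  = 12774 × 0.621
W_by_gas = 7932 J.

W ≈ 7930 J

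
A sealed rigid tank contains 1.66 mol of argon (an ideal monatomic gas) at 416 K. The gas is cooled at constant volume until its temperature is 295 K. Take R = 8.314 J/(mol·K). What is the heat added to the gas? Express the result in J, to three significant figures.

Q ≈ -2500 J

Constant volume ⇒ W = 0, so Q = ΔU = nCᵥΔT with Cᵥ = 3R/2 = 12.47 J/(mol·K).
ΔU = (1.66)(12.47)(295 − 416) = -2505 J.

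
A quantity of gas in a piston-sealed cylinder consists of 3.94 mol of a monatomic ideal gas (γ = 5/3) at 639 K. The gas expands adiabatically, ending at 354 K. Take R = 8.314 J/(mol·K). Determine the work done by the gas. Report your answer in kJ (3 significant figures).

Adiabatic ⇒ Q = 0, so W_by = −ΔU = nCᵥ(T₁ − T₂).
Cᵥ = 3R/2 = 12.47 J/(mol·K).
W = (3.94)(12.47)(639 − 354) = 14004 J.

W ≈ 14.0 kJ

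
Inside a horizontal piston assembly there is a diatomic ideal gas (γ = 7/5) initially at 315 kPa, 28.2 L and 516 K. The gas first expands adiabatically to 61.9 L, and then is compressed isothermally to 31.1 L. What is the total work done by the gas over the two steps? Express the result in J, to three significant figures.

W_total ≈ 1530 J

Step 1 (adiabatic): W = (P₁V₁ − P₂V₂)/(γ−1) = (8883 − 6486)/0.4 = 5992 J.
After step 1: P = 104.8 kPa, V = 61.9 L, T = 376.8 K.
Step 2 (isothermal): W = P₁V₁ ln(V₂/V₁) = (6486) ln(31.1/61.9) = -4464 J.
W_total = 5992 − 4464 = 1528 J.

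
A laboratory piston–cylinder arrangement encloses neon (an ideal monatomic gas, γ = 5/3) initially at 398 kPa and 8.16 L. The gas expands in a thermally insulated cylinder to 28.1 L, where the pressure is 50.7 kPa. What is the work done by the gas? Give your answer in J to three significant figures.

Adiabatic: W = (P₁V₁ − P₂V₂)/(γ − 1) with γ = 5/3.
P₁V₁ = 3248 J, P₂V₂ = 1425 J.
W = (3248 − 1425) / 0.6667 = 2735 J.

W ≈ 2730 J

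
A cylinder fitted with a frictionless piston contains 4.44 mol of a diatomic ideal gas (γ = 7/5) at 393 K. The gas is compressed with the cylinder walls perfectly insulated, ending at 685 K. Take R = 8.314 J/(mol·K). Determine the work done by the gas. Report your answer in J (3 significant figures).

W ≈ -26900 J

Adiabatic ⇒ Q = 0, so W_by = −ΔU = nCᵥ(T₁ − T₂).
Cᵥ = 5R/2 = 20.79 J/(mol·K).
W = (4.44)(20.79)(393 − 685) = -26947 J.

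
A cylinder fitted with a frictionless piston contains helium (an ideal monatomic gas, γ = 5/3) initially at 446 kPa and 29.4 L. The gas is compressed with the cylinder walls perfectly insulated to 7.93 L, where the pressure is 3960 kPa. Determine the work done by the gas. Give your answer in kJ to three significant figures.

Adiabatic: W = (P₁V₁ − P₂V₂)/(γ − 1) with γ = 5/3.
P₁V₁ = 13112 J, P₂V₂ = 31403 J.
W = (13112 − 31403) / 0.6667 = -27436 J.

W ≈ -27.4 kJ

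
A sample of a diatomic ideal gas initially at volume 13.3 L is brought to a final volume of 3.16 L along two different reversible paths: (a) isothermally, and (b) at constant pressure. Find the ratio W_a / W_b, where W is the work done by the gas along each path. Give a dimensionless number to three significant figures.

W_a / W_b ≈ 1.89

Path (a) isothermal: W = P₁V₁ ln(V₂/V₁) → W_a/(P₁V₁) = -1.437.
Path (b) isobaric: W = P₁(V₂ − V₁) → W_b/(P₁V₁) = -0.7624.
W_a / W_b = -1.437 / -0.7624 = 1.885.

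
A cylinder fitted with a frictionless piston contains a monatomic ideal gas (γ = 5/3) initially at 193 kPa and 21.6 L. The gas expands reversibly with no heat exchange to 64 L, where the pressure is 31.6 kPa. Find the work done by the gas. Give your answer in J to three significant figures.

Adiabatic: W = (P₁V₁ − P₂V₂)/(γ − 1) with γ = 5/3.
P₁V₁ = 4169 J, P₂V₂ = 2022 J.
W = (4169 − 2022) / 0.6667 = 3220 J.

W ≈ 3220 J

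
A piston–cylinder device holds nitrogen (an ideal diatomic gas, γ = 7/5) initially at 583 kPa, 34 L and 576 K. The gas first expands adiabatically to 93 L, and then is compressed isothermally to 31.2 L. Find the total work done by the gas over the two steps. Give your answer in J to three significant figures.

W_total ≈ 1940 J

Step 1 (adiabatic): W = (P₁V₁ − P₂V₂)/(γ−1) = (19822 − 13254)/0.4 = 16420 J.
After step 1: P = 142.5 kPa, V = 93 L, T = 385.1 K.
Step 2 (isothermal): W = P₁V₁ ln(V₂/V₁) = (13254) ln(31.2/93) = -14476 J.
W_total = 16420 − 14476 = 1944 J.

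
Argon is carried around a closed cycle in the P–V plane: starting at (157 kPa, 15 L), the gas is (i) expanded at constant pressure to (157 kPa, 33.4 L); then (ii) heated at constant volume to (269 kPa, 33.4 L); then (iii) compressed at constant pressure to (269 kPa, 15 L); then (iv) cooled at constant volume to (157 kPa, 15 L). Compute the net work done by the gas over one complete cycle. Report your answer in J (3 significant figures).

W_net ≈ -2060 J

Constant-volume legs do no work.
W(i) = (157)(33.4 − 15) = 2889 J; W(iii) = (269)(15 − 33.4) = -4950 J.
W_net = 2889 − 4950 = -2061 J (the counter-clockwise enclosed area).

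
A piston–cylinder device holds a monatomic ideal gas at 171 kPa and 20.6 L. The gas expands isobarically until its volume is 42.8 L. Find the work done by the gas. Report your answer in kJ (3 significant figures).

W ≈ 3.80 kJ

Isobaric: W = P ΔV.
W = (171 kPa)(42.8 − 20.6 L) = (171)(22.2) = 3796 J.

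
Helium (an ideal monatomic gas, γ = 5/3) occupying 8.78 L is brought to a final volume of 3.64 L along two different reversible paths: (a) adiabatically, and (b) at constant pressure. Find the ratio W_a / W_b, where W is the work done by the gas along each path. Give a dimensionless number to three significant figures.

W_a / W_b ≈ 2.05

Path (a) adiabatic: W = P₁V₁(1 − (V₁/V₂)^(γ−1))/(γ−1) → W_a/(P₁V₁) = -1.198.
Path (b) isobaric: W = P₁(V₂ − V₁) → W_b/(P₁V₁) = -0.5854.
W_a / W_b = -1.198 / -0.5854 = 2.046.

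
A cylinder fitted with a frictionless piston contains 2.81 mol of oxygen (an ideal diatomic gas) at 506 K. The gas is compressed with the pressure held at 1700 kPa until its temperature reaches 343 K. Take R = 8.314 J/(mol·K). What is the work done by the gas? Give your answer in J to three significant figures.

Isobaric: W = P ΔV = nR ΔT.
W = (2.81)(8.314)(343 − 506) = -3808 J.

W ≈ -3810 J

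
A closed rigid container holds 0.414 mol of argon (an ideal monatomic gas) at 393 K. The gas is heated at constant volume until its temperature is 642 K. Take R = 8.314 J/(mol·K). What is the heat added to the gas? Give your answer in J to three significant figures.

Constant volume ⇒ W = 0, so Q = ΔU = nCᵥΔT with Cᵥ = 3R/2 = 12.47 J/(mol·K).
ΔU = (0.414)(12.47)(642 − 393) = 1286 J.

Q ≈ 1290 J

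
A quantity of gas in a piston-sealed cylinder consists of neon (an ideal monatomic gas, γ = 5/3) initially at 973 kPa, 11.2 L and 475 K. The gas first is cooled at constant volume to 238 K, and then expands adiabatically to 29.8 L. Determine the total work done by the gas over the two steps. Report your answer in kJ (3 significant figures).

Step 1 (isochoric): W = 0 (constant volume).
After step 1: P = 487.5 kPa (V unchanged).
Step 2 (adiabatic): W = (P₁V₁ − P₂V₂)/(γ−1) = (5460 − 2844)/0.667 = 3925 J.
W_total = 0 + 3925 = 3925 J.

W_total ≈ 3.92 kJ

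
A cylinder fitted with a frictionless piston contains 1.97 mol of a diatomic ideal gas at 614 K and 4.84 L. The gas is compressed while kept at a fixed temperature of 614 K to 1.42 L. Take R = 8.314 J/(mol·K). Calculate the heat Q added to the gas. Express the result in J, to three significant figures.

Q ≈ -12300 J

Isothermal ⇒ ΔU = 0, so Q = W = nRT ln(V₂/V₁).
Q = (1.97)(8.314)(614) ln(1.42/4.84) = 10056 × -1.226 = -12332 J.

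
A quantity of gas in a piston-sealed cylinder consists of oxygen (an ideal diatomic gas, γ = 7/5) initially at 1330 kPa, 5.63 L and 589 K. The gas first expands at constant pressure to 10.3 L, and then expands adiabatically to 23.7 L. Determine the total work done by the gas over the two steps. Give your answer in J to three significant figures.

Step 1 (isobaric): W = PΔV = (1330 kPa)(10.3 − 5.63 L) = 6211 J.
After step 1: P = 1330 kPa, V = 10.3 L, T = 1078 K.
Step 2 (adiabatic): W = (P₁V₁ − P₂V₂)/(γ−1) = (13699 − 9816)/0.4 = 9708 J.
W_total = 6211 + 9708 = 15919 J.

W_total ≈ 15900 J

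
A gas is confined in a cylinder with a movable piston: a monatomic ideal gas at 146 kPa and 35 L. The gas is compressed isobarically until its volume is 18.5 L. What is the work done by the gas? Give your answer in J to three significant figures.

Isobaric: W = P ΔV.
W = (146 kPa)(18.5 − 35 L) = (146)(-16.5) = -2409 J.

W ≈ -2410 J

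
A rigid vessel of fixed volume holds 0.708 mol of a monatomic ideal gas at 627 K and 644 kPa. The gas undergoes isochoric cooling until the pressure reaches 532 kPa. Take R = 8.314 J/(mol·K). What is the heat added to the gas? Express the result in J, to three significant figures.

Q ≈ -963 J

Constant volume ⇒ W = 0, so Q = ΔU = nCᵥΔT with Cᵥ = 3R/2 = 12.47 J/(mol·K).
At constant V, T₂/T₁ = P₂/P₁ ⇒ ΔT = T₁(P₂/P₁ − 1) = 627·(532/644 − 1) = -109 K.
ΔU = (0.708)(12.47)(-109) = -962.8 J.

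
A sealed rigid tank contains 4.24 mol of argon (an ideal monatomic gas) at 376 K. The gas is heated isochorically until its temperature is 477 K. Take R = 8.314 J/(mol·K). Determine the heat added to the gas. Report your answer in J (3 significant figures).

Constant volume ⇒ W = 0, so Q = ΔU = nCᵥΔT with Cᵥ = 3R/2 = 12.47 J/(mol·K).
ΔU = (4.24)(12.47)(477 − 376) = 5341 J.

Q ≈ 5340 J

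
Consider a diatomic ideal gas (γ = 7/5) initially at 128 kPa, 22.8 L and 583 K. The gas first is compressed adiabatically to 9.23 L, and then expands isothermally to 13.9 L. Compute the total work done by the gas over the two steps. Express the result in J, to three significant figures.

Step 1 (adiabatic): W = (P₁V₁ − P₂V₂)/(γ−1) = (2918 − 4190)/0.4 = -3180 J.
After step 1: P = 454 kPa, V = 9.23 L, T = 837.1 K.
Step 2 (isothermal): W = P₁V₁ ln(V₂/V₁) = (4190) ln(13.9/9.23) = 1716 J.
W_total = -3180 + 1716 = -1464 J.

W_total ≈ -1460 J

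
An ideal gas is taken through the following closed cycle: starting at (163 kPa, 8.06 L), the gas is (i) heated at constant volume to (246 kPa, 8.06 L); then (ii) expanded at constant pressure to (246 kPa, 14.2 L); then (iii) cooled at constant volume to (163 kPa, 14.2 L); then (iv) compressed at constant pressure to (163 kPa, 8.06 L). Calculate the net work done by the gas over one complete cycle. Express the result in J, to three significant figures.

Constant-volume legs do no work.
W(ii) = (246)(14.2 − 8.06) = 1510 J; W(iv) = (163)(8.06 − 14.2) = -1001 J.
W_net = 1510 − 1001 = 509.6 J (the clockwise enclosed area).

W_net ≈ 510 J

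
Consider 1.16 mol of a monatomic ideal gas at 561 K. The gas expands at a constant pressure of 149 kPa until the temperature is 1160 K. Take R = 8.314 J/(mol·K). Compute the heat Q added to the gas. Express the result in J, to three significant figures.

Q ≈ 14400 J

Isobaric: W = nRΔT = (1.16)(8.314)(599) = 5777 J.
ΔU = nCᵥΔT with Cᵥ = 3R/2: ΔU = (1.16)(12.47)(599) = 8665 J.
Q = ΔU + W = 8665 + 5777 = 14442 J.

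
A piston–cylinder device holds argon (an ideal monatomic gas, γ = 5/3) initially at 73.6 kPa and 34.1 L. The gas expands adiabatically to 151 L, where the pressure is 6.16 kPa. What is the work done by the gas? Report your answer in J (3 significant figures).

W ≈ 2370 J

Adiabatic: W = (P₁V₁ − P₂V₂)/(γ − 1) with γ = 5/3.
P₁V₁ = 2510 J, P₂V₂ = 930.2 J.
W = (2510 − 930.2) / 0.6667 = 2369 J.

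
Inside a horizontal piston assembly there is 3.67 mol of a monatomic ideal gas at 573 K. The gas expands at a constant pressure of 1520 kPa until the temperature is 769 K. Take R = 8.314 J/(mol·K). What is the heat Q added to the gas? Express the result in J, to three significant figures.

Isobaric: W = nRΔT = (3.67)(8.314)(196) = 5980 J.
ΔU = nCᵥΔT with Cᵥ = 3R/2: ΔU = (3.67)(12.47)(196) = 8971 J.
Q = ΔU + W = 8971 + 5980 = 14951 J.

Q ≈ 15000 J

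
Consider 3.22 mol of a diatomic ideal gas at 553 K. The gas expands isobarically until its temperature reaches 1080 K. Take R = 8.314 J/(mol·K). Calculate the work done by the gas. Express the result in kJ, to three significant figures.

W ≈ 14.1 kJ

Isobaric: W = P ΔV = nR ΔT.
W = (3.22)(8.314)(1080 − 553) = 14108 J.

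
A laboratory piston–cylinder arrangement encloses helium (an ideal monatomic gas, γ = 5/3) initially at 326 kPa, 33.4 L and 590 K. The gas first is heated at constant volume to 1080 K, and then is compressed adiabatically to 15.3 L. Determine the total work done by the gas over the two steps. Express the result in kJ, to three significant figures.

W_total ≈ -20.4 kJ

Step 1 (isochoric): W = 0 (constant volume).
After step 1: P = 596.7 kPa (V unchanged).
Step 2 (adiabatic): W = (P₁V₁ − P₂V₂)/(γ−1) = (19931 − 33541)/0.667 = -20414 J.
W_total = 0 − 20414 = -20414 J.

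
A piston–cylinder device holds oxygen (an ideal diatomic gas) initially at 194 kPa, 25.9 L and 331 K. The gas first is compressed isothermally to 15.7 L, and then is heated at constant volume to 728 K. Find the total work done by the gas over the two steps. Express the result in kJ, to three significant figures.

Step 1 (isothermal): W = P₁V₁ ln(V₂/V₁) = (5025) ln(15.7/25.9) = -2515 J.
Step 2 (isochoric): W = 0 (constant volume).
W_total = -2515 + 0 = -2515 J.

W_total ≈ -2.52 kJ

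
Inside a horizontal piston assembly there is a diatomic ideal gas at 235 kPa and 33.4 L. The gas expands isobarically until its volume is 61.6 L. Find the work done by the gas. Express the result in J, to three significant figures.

W ≈ 6630 J

Isobaric: W = P ΔV.
W = (235 kPa)(61.6 − 33.4 L) = (235)(28.2) = 6627 J.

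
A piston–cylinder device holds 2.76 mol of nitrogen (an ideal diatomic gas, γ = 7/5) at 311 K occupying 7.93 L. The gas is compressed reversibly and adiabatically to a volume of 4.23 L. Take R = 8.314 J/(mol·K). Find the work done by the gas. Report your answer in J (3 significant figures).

W ≈ -5100 J

Adiabatic: TV^(γ−1) = const with γ = 7/5.
T₂ = T₁ (V₁/V₂)^(γ−1) = 311 × (7.93/4.23)^0.4 = 311 × 1.286 = 399.9 K.
W_by = nCᵥ(T₁ − T₂) = (2.76)(20.79)(311 − 399.9) = -5099 J.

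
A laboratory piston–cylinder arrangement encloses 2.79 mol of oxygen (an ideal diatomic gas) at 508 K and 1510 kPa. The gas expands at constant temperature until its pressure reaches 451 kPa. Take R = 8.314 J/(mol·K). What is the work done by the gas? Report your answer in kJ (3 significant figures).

Isothermal process: W = nRT ln(V₂/V₁) = nRT ln(P₁/P₂).
W = (2.79)(8.314)(508) × ln(1510/451)
  = 11784 × ln(3.348) = 11784 × 1.208
W_by_gas = 14239 J.

W ≈ 14.2 kJ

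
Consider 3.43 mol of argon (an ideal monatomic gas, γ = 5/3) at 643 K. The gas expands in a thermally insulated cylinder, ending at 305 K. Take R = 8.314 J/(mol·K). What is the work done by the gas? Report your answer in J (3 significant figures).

Adiabatic ⇒ Q = 0, so W_by = −ΔU = nCᵥ(T₁ − T₂).
Cᵥ = 3R/2 = 12.47 J/(mol·K).
W = (3.43)(12.47)(643 − 305) = 14458 J.

W ≈ 14500 J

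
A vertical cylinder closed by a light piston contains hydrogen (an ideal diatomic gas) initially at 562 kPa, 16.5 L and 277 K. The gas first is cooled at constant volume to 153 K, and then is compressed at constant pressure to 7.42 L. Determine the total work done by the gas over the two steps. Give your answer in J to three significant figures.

Step 1 (isochoric): W = 0 (constant volume).
After step 1: P = 310.4 kPa (V unchanged).
Step 2 (isobaric): W = PΔV = (310.4 kPa)(7.42 − 16.5 L) = -2819 J.
W_total = 0 − 2819 = -2819 J.

W_total ≈ -2820 J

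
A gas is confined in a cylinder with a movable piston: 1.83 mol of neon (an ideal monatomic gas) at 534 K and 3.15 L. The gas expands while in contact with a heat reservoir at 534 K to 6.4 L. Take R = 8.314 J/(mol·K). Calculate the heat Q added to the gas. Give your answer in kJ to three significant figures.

Isothermal ⇒ ΔU = 0, so Q = W = nRT ln(V₂/V₁).
Q = (1.83)(8.314)(534) ln(6.4/3.15) = 8125 × 0.7089 = 5759 J.

Q ≈ 5.76 kJ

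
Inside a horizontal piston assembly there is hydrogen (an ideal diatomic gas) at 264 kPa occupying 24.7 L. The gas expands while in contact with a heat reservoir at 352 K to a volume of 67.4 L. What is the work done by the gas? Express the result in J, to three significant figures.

Isothermal: W = nRT ln(V₂/V₁) = P₁V₁ ln(V₂/V₁).
P₁V₁ = (264 kPa)(24.7 L) = 6521 J.
W = 6521 × ln(67.4/24.7) = 6521 × 1.004
W_by_gas = 6546 J.

W ≈ 6550 J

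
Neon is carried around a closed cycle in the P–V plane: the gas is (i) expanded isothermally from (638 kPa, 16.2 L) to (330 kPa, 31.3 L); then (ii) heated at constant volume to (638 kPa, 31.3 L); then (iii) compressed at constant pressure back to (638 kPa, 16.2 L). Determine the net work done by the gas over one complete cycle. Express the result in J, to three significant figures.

Leg (i): W = PᵢVᵢ ln(V_f/Vᵢ) = (10336) ln(31.3/16.2) = 6807 J.
Leg (ii): W = 0.
Leg (iii): W = PΔV = (638)(16.2 − 31.3) = -9634 J.
W_net = 6807 − 9634 = -2827 J.

W_net ≈ -2830 J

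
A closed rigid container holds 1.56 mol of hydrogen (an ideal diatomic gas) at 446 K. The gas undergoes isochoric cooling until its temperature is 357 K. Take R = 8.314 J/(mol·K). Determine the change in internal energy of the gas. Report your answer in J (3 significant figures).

Constant volume ⇒ W = 0, so Q = ΔU = nCᵥΔT with Cᵥ = 5R/2 = 20.79 J/(mol·K).
ΔU = (1.56)(20.79)(357 − 446) = -2886 J.

ΔU ≈ -2890 J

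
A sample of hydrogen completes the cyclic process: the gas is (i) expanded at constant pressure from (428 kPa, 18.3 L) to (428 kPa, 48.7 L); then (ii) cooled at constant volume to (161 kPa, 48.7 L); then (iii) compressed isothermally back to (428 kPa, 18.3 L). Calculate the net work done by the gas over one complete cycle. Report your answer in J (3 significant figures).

W_net ≈ 5340 J

Leg (i): W = PΔV = (428)(48.7 − 18.3) = 13011 J.
Leg (ii): W = 0.
Leg (iii): W = PᵢVᵢ ln(V_f/Vᵢ) = (7841) ln(18.3/48.7) = -7674 J.
W_net = 13011 − 7674 = 5337 J.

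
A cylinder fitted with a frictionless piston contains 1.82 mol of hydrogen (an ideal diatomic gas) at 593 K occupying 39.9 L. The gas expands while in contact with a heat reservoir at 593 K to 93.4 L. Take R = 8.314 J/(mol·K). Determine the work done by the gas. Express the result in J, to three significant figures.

W ≈ 7630 J

Isothermal: W = nRT ln(V₂/V₁).
W = (1.82)(8.314)(593) × ln(93.4/39.9)
  = 8973 × 0.8505
W_by_gas = 7632 J.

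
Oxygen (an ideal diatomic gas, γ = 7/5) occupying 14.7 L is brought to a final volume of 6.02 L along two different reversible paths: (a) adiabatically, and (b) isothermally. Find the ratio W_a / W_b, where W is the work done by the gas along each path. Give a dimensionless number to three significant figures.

Path (a) adiabatic: W = P₁V₁(1 − (V₁/V₂)^(γ−1))/(γ−1) → W_a/(P₁V₁) = -1.073.
Path (b) isothermal: W = P₁V₁ ln(V₂/V₁) → W_b/(P₁V₁) = -0.8928.
W_a / W_b = -1.073 / -0.8928 = 1.202.

W_a / W_b ≈ 1.20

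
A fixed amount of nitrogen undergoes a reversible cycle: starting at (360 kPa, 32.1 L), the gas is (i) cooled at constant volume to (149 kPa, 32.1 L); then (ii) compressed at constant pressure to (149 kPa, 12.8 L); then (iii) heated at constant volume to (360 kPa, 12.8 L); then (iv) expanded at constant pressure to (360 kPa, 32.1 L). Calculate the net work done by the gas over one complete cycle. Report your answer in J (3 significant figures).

Constant-volume legs do no work.
W(ii) = (149)(12.8 − 32.1) = -2876 J; W(iv) = (360)(32.1 − 12.8) = 6948 J.
W_net = -2876 + 6948 = 4072 J (the clockwise enclosed area).

W_net ≈ 4070 J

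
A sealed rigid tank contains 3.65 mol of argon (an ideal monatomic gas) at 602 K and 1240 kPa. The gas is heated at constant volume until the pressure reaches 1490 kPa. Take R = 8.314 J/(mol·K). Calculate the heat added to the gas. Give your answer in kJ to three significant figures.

Constant volume ⇒ W = 0, so Q = ΔU = nCᵥΔT with Cᵥ = 3R/2 = 12.47 J/(mol·K).
At constant V, T₂/T₁ = P₂/P₁ ⇒ ΔT = T₁(P₂/P₁ − 1) = 602·(1490/1240 − 1) = 121.4 K.
ΔU = (3.65)(12.47)(121.4) = 5525 J.

Q ≈ 5.52 kJ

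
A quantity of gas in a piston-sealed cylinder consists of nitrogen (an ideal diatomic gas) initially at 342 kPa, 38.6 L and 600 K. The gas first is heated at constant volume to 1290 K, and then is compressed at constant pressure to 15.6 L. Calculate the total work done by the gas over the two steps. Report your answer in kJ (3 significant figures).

Step 1 (isochoric): W = 0 (constant volume).
After step 1: P = 735.3 kPa (V unchanged).
Step 2 (isobaric): W = PΔV = (735.3 kPa)(15.6 − 38.6 L) = -16912 J.
W_total = 0 − 16912 = -16912 J.

W_total ≈ -16.9 kJ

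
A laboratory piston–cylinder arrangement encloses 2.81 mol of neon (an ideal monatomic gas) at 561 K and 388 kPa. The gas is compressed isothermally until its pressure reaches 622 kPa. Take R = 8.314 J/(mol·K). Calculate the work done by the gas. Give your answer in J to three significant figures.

W ≈ -6190 J

Isothermal process: W = nRT ln(V₂/V₁) = nRT ln(P₁/P₂).
W = (2.81)(8.314)(561) × ln(388/622)
  = 13106 × ln(0.6238) = 13106 × -0.4719
W_by_gas = -6185 J.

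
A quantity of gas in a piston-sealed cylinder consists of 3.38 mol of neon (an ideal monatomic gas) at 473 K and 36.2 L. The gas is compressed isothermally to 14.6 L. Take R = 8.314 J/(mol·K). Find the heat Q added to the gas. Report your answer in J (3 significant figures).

Isothermal ⇒ ΔU = 0, so Q = W = nRT ln(V₂/V₁).
Q = (3.38)(8.314)(473) ln(14.6/36.2) = 13292 × -0.908 = -12070 J.

Q ≈ -12100 J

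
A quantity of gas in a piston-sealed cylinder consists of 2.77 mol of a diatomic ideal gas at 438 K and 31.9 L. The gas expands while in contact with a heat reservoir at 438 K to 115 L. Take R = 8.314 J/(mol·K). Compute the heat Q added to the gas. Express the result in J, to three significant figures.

Isothermal ⇒ ΔU = 0, so Q = W = nRT ln(V₂/V₁).
Q = (2.77)(8.314)(438) ln(115/31.9) = 10087 × 1.282 = 12935 J.

Q ≈ 12900 J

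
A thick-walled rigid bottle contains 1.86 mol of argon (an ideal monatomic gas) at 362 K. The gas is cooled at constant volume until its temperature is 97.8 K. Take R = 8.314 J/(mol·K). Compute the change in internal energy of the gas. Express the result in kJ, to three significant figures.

Constant volume ⇒ W = 0, so Q = ΔU = nCᵥΔT with Cᵥ = 3R/2 = 12.47 J/(mol·K).
ΔU = (1.86)(12.47)(97.8 − 362) = -6128 J.

ΔU ≈ -6.13 kJ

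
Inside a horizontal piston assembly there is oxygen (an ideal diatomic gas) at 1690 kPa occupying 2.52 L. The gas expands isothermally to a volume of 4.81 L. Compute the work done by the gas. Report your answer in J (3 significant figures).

W ≈ 2750 J

Isothermal: W = nRT ln(V₂/V₁) = P₁V₁ ln(V₂/V₁).
P₁V₁ = (1690 kPa)(2.52 L) = 4259 J.
W = 4259 × ln(4.81/2.52) = 4259 × 0.6464
W_by_gas = 2753 J.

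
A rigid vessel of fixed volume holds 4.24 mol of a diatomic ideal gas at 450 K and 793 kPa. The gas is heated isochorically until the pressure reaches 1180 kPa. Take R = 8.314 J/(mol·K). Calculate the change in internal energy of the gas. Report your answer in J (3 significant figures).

Constant volume ⇒ W = 0, so Q = ΔU = nCᵥΔT with Cᵥ = 5R/2 = 20.79 J/(mol·K).
At constant V, T₂/T₁ = P₂/P₁ ⇒ ΔT = T₁(P₂/P₁ − 1) = 450·(1180/793 − 1) = 219.6 K.
ΔU = (4.24)(20.79)(219.6) = 19354 J.

ΔU ≈ 19400 J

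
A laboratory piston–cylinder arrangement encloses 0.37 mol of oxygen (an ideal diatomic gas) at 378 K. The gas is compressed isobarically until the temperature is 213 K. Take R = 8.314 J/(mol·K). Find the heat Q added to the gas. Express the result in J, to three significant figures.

Q ≈ -1780 J

Isobaric: W = nRΔT = (0.37)(8.314)(-165) = -507.6 J.
ΔU = nCᵥΔT with Cᵥ = 5R/2: ΔU = (0.37)(20.79)(-165) = -1269 J.
Q = ΔU + W = -1269 − 507.6 = -1776 J.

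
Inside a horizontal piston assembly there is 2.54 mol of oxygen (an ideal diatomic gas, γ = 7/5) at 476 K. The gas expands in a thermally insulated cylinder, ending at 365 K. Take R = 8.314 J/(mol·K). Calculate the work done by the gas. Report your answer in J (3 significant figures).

Adiabatic ⇒ Q = 0, so W_by = −ΔU = nCᵥ(T₁ − T₂).
Cᵥ = 5R/2 = 20.79 J/(mol·K).
W = (2.54)(20.79)(476 − 365) = 5860 J.

W ≈ 5860 J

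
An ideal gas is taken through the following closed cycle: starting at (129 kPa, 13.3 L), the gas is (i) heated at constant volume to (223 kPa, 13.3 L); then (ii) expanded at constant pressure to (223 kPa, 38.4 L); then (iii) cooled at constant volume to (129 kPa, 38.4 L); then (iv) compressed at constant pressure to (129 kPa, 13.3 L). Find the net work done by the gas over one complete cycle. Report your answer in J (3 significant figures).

W_net ≈ 2360 J

Constant-volume legs do no work.
W(ii) = (223)(38.4 − 13.3) = 5597 J; W(iv) = (129)(13.3 − 38.4) = -3238 J.
W_net = 5597 − 3238 = 2359 J (the clockwise enclosed area).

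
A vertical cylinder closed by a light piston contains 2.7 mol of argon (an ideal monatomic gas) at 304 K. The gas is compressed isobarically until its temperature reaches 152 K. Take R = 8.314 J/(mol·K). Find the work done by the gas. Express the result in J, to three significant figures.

Isobaric: W = P ΔV = nR ΔT.
W = (2.7)(8.314)(152 − 304) = -3412 J.

W ≈ -3410 J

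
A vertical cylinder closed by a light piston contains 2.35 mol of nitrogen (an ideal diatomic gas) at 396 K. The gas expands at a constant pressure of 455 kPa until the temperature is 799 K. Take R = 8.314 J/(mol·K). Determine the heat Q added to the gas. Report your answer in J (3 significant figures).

Q ≈ 27600 J

Isobaric: W = nRΔT = (2.35)(8.314)(403) = 7874 J.
ΔU = nCᵥΔT with Cᵥ = 5R/2: ΔU = (2.35)(20.79)(403) = 19684 J.
Q = ΔU + W = 19684 + 7874 = 27558 J.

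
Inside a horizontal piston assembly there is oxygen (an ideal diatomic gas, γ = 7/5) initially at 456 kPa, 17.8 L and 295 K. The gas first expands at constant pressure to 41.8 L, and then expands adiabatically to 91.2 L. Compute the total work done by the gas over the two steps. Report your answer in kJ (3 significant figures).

W_total ≈ 23.7 kJ

Step 1 (isobaric): W = PΔV = (456 kPa)(41.8 − 17.8 L) = 10944 J.
After step 1: P = 456 kPa, V = 41.8 L, T = 692.8 K.
Step 2 (adiabatic): W = (P₁V₁ − P₂V₂)/(γ−1) = (19061 − 13951)/0.4 = 12774 J.
W_total = 10944 + 12774 = 23718 J.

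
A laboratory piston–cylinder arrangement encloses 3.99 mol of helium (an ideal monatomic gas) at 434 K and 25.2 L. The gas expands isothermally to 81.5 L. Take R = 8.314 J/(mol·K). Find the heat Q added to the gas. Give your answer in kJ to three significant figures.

Q ≈ 16.9 kJ

Isothermal ⇒ ΔU = 0, so Q = W = nRT ln(V₂/V₁).
Q = (3.99)(8.314)(434) ln(81.5/25.2) = 14397 × 1.174 = 16899 J.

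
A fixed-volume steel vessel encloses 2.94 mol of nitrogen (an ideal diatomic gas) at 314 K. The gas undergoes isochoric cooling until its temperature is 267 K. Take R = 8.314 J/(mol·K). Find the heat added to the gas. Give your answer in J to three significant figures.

Constant volume ⇒ W = 0, so Q = ΔU = nCᵥΔT with Cᵥ = 5R/2 = 20.79 J/(mol·K).
ΔU = (2.94)(20.79)(267 − 314) = -2872 J.

Q ≈ -2870 J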